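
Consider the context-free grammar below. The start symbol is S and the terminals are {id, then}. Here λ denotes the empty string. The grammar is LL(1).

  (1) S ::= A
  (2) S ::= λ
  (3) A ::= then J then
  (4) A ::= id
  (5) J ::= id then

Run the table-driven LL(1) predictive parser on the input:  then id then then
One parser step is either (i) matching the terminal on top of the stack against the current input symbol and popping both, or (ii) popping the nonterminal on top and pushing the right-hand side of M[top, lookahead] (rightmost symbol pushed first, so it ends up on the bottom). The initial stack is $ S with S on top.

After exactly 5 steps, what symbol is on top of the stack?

then

     Stack           Input                Action
  1  $ S             then id then then $  expand S ::= A
  2  $ A             then id then then $  expand A ::= then J then
  3  $ then J then   then id then then $  match then
  4  $ then J        id then then $       expand J ::= id then
  5  $ then then id  id then then $       match id
Stack after step 5: $ then then (top = then).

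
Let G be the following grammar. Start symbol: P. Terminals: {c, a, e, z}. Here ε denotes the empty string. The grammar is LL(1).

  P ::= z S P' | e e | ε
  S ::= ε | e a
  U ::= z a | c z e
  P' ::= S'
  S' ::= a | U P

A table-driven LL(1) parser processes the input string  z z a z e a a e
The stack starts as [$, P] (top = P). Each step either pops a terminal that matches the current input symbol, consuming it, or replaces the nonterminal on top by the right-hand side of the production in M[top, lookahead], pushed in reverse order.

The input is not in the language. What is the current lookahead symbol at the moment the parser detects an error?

      Stack     Input              Action
   1  $ P       z z a z e a a e $  expand P ::= z S P'
   2  $ P' S z  z z a z e a a e $  match z
   3  $ P' S    z a z e a a e $    expand S ::= ε
   4  $ P'      z a z e a a e $    expand P' ::= S'
   5  $ S'      z a z e a a e $    expand S' ::= U P
   6  $ P U     z a z e a a e $    expand U ::= z a
   7  $ P a z   z a z e a a e $    match z
   8  $ P a     a z e a a e $      match a
   9  $ P       z e a a e $        expand P ::= z S P'
  10  $ P' S z  z e a a e $        match z
  11  $ P' S    e a a e $          expand S ::= e a
  12  $ P' a e  e a a e $          match e
  13  $ P' a    a a e $            match a
  14  $ P'      a e $              expand P' ::= S'
  15  $ S'      a e $              expand S' ::= a
  16  $ a       a e $              match a
  17  $         e $                error: stack empty but input remains

e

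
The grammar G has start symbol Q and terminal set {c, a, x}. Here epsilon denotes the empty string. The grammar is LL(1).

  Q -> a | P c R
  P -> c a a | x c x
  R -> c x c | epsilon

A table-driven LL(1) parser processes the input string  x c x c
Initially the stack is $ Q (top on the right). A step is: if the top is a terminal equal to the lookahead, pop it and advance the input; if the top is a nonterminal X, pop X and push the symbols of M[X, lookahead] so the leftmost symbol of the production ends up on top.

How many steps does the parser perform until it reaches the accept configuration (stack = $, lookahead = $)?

     Stack        Input      Action
  1  $ Q          x c x c $  expand Q -> P c R
  2  $ R c P      x c x c $  expand P -> x c x
  3  $ R c x c x  x c x c $  match x
  4  $ R c x c    c x c $    match c
  5  $ R c x      x c $      match x
  6  $ R c        c $        match c
  7  $ R          $          expand R -> epsilon
Accept reached after 7 steps.

7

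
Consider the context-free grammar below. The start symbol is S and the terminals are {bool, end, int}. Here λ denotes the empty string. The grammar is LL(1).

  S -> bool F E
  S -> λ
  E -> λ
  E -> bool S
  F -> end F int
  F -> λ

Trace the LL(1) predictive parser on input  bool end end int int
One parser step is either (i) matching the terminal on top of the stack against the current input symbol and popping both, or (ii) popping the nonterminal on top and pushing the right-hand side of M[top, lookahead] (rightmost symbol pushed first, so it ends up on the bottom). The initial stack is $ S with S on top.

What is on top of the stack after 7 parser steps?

int

step 1: stack=$ S  input=bool end end int int $  — expand S -> bool F E
step 2: stack=$ E F bool  input=bool end end int int $  — match bool
step 3: stack=$ E F  input=end end int int $  — expand F -> end F int
step 4: stack=$ E int F end  input=end end int int $  — match end
step 5: stack=$ E int F  input=end int int $  — expand F -> end F int
step 6: stack=$ E int int F end  input=end int int $  — match end
step 7: stack=$ E int int F  input=int int $  — expand F -> λ
Stack after step 7: $ E int int (top = int).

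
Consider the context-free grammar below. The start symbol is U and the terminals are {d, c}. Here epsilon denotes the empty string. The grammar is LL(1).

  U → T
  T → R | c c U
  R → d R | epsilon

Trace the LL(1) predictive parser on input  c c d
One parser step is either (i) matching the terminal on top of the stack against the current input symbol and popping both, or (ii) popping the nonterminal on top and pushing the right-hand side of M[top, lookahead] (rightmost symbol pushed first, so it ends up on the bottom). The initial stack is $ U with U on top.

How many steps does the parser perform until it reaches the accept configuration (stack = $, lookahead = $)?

step 1: stack=$ U  input=c c d $  — expand U → T
step 2: stack=$ T  input=c c d $  — expand T → c c U
step 3: stack=$ U c c  input=c c d $  — match c
step 4: stack=$ U c  input=c d $  — match c
step 5: stack=$ U  input=d $  — expand U → T
step 6: stack=$ T  input=d $  — expand T → R
step 7: stack=$ R  input=d $  — expand R → d R
step 8: stack=$ R d  input=d $  — match d
step 9: stack=$ R  input=$  — expand R → epsilon
Accept reached after 9 steps.

9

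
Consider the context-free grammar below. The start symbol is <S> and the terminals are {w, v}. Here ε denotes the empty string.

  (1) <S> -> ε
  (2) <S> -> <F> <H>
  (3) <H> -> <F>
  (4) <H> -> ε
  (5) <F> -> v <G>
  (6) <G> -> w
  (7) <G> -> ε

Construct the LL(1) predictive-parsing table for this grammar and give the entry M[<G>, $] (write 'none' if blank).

<G> -> ε

FIRST(<F>): from <F>->v <G> we get {v}. So FIRST(<F>) = {v}.
FIRST(<G>): from <G>->w we get {w}; from <G>->ε we get {ε}. So FIRST(<G>) = {ε, w}.
FIRST(<S>): from <S>->ε we get {ε}; from <S>-><F> <H> we get {v}. So FIRST(<S>) = {ε, v}.
FIRST(<H>): from <H>-><F> we get {v}; from <H>->ε we get {ε}. So FIRST(<H>) = {ε, v}.
FOLLOW(<S>) includes $ since <S> is the start symbol.
FOLLOW(<F>): in <S>-><F> <H>, <F> is followed by <H> with FIRST {ε, v}; in <S>-><F> <H>, the suffix after <F> is nullable, so FOLLOW(<F>) ⊇ FOLLOW(<S>) = {$}; in <H>-><F>, the suffix after <F> is empty, so FOLLOW(<F>) ⊇ FOLLOW(<H>) = {$}. Thus FOLLOW(<F>) = {$, v}.
FOLLOW(<G>): in <F>->v <G>, the suffix after <G> is empty, so FOLLOW(<G>) ⊇ FOLLOW(<F>) = {$, v}. Thus FOLLOW(<G>) = {$, v}.
For <G> -> w: FIRST(w) = {w}, so it goes in M[<G>, t] for t ∈ {w}.
For <G> -> ε: FIRST(ε) = {ε}, so it goes in M[<G>, t] for t ∈ {}; since ε ∈ FIRST, also for every t ∈ FOLLOW(<G>) = {$, v}.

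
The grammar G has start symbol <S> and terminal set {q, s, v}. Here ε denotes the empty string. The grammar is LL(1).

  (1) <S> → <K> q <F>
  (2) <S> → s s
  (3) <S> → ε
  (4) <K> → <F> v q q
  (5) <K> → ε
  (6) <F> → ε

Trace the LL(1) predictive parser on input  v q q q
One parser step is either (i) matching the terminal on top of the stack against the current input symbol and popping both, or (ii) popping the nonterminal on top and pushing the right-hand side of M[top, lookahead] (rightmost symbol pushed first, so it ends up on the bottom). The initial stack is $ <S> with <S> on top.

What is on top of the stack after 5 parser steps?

q

     Stack              Input      Action
  1  $ <S>              v q q q $  expand <S> → <K> q <F>
  2  $ <F> q <K>        v q q q $  expand <K> → <F> v q q
  3  $ <F> q q q v <F>  v q q q $  expand <F> → ε
  4  $ <F> q q q v      v q q q $  match v
  5  $ <F> q q q        q q q $    match q
Stack after step 5: $ <F> q q (top = q).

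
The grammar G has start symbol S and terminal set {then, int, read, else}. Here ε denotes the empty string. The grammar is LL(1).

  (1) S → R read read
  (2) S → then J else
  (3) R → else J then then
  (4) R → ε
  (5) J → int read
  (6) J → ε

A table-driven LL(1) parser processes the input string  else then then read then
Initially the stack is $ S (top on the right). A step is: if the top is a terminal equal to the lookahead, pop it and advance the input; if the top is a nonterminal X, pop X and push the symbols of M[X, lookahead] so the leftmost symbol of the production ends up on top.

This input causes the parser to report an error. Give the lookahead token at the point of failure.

then

     Stack                         Input                       Action
  1  $ S                           else then then read then $  expand S → R read read
  2  $ read read R                 else then then read then $  expand R → else J then then
  3  $ read read then then J else  else then then read then $  match else
  4  $ read read then then J       then then read then $       expand J → ε
  5  $ read read then then         then then read then $       match then
  6  $ read read then              then read then $            match then
  7  $ read read                   read then $                 match read
  8  $ read                        then $                      error: top is terminal read but lookahead is then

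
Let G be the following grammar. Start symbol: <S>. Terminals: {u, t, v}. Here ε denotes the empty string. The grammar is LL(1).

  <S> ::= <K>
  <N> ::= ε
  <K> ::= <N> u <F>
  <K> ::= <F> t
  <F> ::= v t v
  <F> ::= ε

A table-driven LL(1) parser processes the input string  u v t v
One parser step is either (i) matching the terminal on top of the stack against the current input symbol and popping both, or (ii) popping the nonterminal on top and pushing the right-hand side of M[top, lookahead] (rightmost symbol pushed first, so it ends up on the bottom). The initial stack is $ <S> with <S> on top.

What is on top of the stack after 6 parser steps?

     Stack        Input      Action
  1  $ <S>        u v t v $  expand <S> ::= <K>
  2  $ <K>        u v t v $  expand <K> ::= <N> u <F>
  3  $ <F> u <N>  u v t v $  expand <N> ::= ε
  4  $ <F> u      u v t v $  match u
  5  $ <F>        v t v $    expand <F> ::= v t v
  6  $ v t v      v t v $    match v
Stack after step 6: $ v t (top = t).

t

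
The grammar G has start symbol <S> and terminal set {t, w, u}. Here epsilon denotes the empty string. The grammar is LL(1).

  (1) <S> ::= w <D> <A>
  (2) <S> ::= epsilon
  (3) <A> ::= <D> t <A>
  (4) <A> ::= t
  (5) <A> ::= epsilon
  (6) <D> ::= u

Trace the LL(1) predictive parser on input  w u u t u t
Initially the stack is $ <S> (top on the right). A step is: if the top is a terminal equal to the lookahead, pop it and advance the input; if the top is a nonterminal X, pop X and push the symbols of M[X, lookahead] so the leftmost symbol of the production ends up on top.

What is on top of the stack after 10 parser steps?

u

step 1: stack=$ <S>  input=w u u t u t $  — expand <S> ::= w <D> <A>
step 2: stack=$ <A> <D> w  input=w u u t u t $  — match w
step 3: stack=$ <A> <D>  input=u u t u t $  — expand <D> ::= u
step 4: stack=$ <A> u  input=u u t u t $  — match u
step 5: stack=$ <A>  input=u t u t $  — expand <A> ::= <D> t <A>
step 6: stack=$ <A> t <D>  input=u t u t $  — expand <D> ::= u
step 7: stack=$ <A> t u  input=u t u t $  — match u
step 8: stack=$ <A> t  input=t u t $  — match t
step 9: stack=$ <A>  input=u t $  — expand <A> ::= <D> t <A>
step 10: stack=$ <A> t <D>  input=u t $  — expand <D> ::= u
Stack after step 10: $ <A> t u (top = u).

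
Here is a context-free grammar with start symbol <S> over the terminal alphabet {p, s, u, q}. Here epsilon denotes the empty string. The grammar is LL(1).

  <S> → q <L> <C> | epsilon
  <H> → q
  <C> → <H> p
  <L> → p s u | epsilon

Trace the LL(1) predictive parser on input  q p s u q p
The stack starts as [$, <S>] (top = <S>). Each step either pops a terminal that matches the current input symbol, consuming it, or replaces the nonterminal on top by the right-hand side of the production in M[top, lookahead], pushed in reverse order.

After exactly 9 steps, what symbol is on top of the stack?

step 1: stack=$ <S>  input=q p s u q p $  — expand <S> → q <L> <C>
step 2: stack=$ <C> <L> q  input=q p s u q p $  — match q
step 3: stack=$ <C> <L>  input=p s u q p $  — expand <L> → p s u
step 4: stack=$ <C> u s p  input=p s u q p $  — match p
step 5: stack=$ <C> u s  input=s u q p $  — match s
step 6: stack=$ <C> u  input=u q p $  — match u
step 7: stack=$ <C>  input=q p $  — expand <C> → <H> p
step 8: stack=$ p <H>  input=q p $  — expand <H> → q
step 9: stack=$ p q  input=q p $  — match q
Stack after step 9: $ p (top = p).

p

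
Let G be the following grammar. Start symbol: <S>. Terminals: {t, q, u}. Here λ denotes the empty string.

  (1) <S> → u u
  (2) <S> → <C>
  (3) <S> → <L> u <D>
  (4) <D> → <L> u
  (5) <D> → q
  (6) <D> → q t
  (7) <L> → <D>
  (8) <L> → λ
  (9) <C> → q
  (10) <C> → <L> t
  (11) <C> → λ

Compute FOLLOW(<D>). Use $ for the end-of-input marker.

{$, t, u}

FIRST(<S>): from <S>→u u we get {u}; from <S>→<C> we get {λ, q, t, u}; from <S>→<L> u <D> we get {q, u}. So FIRST(<S>) = {λ, q, t, u}.
FIRST(<D>): from <D>→<L> u we get {q, u}; from <D>→q we get {q}; from <D>→q t we get {q}. So FIRST(<D>) = {q, u}.
FIRST(<L>): from <L>→<D> we get {q, u}; from <L>→λ we get {λ}. So FIRST(<L>) = {λ, q, u}.
FIRST(<C>): from <C>→q we get {q}; from <C>→<L> t we get {q, t, u}; from <C>→λ we get {λ}. So FIRST(<C>) = {λ, q, t, u}.
FOLLOW(<S>) includes $ since <S> is the start symbol.
FOLLOW(<S>): <S> appears on no right-hand side. Thus FOLLOW(<S>) = {$}.
FOLLOW(<L>): in <S>→<L> u <D>, <L> is followed by u <D> with FIRST {u}; in <D>→<L> u, <L> is followed by u with FIRST {u}; in <C>→<L> t, <L> is followed by t with FIRST {t}. Thus FOLLOW(<L>) = {t, u}.
FOLLOW(<D>): in <S>→<L> u <D>, the suffix after <D> is empty, so FOLLOW(<D>) ⊇ FOLLOW(<S>) = {$}; in <L>→<D>, the suffix after <D> is empty, so FOLLOW(<D>) ⊇ FOLLOW(<L>) = {t, u}. Thus FOLLOW(<D>) = {$, t, u}.
FOLLOW(<C>): in <S>→<C>, the suffix after <C> is empty, so FOLLOW(<C>) ⊇ FOLLOW(<S>) = {$}. Thus FOLLOW(<C>) = {$}.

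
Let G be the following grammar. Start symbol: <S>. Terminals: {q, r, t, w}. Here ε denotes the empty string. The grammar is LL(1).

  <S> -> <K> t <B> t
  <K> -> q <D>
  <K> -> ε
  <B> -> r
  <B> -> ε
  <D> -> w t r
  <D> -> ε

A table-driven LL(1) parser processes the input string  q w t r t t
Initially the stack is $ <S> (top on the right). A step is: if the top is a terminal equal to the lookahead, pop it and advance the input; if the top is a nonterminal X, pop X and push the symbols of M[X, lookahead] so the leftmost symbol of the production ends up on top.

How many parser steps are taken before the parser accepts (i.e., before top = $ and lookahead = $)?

10

      Stack            Input          Action
   1  $ <S>            q w t r t t $  expand <S> -> <K> t <B> t
   2  $ t <B> t <K>    q w t r t t $  expand <K> -> q <D>
   3  $ t <B> t <D> q  q w t r t t $  match q
   4  $ t <B> t <D>    w t r t t $    expand <D> -> w t r
   5  $ t <B> t r t w  w t r t t $    match w
   6  $ t <B> t r t    t r t t $      match t
   7  $ t <B> t r      r t t $        match r
   8  $ t <B> t        t t $          match t
   9  $ t <B>          t $            expand <B> -> ε
  10  $ t              t $            match t
Accept reached after 10 steps.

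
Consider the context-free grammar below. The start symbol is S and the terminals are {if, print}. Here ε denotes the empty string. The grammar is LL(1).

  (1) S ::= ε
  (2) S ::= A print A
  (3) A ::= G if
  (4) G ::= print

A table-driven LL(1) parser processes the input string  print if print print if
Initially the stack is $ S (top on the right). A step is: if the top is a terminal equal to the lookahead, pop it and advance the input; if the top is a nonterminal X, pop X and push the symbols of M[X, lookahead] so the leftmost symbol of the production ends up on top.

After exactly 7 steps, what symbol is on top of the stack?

G

     Stack               Input                      Action
  1  $ S                 print if print print if $  expand S ::= A print A
  2  $ A print A         print if print print if $  expand A ::= G if
  3  $ A print if G      print if print print if $  expand G ::= print
  4  $ A print if print  print if print print if $  match print
  5  $ A print if        if print print if $        match if
  6  $ A print           print print if $           match print
  7  $ A                 print if $                 expand A ::= G if
Stack after step 7: $ if G (top = G).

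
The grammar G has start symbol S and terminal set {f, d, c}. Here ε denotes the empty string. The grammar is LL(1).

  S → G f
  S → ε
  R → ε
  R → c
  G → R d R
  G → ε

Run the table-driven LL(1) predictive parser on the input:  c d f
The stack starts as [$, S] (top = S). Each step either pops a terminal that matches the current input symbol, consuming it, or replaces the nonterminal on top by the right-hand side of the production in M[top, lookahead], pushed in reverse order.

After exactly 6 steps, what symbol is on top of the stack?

step 1: stack=$ S  input=c d f $  — expand S → G f
step 2: stack=$ f G  input=c d f $  — expand G → R d R
step 3: stack=$ f R d R  input=c d f $  — expand R → c
step 4: stack=$ f R d c  input=c d f $  — match c
step 5: stack=$ f R d  input=d f $  — match d
step 6: stack=$ f R  input=f $  — expand R → ε
Stack after step 6: $ f (top = f).

f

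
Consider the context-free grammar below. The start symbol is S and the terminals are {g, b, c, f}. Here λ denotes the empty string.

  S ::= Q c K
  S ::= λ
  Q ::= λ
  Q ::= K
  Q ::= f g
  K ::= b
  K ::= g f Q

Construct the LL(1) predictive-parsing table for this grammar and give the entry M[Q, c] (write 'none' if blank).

FIRST(K) = {b, g}
FIRST(Q) = {λ, b, f, g}  (via K)
FIRST(S) = {λ, b, c, f, g}  (via Q c K)
FOLLOW(S) includes $ since S is the start symbol.
FOLLOW(Q): in S::=Q c K, Q is followed by c K with FIRST {c}; in K::=g f Q, the suffix after Q is empty, so FOLLOW(Q) ⊇ FOLLOW(K) = {$, c}. Thus FOLLOW(Q) = {$, c}.
FOLLOW(K): in S::=Q c K, the suffix after K is empty, so FOLLOW(K) ⊇ FOLLOW(S) = {$}; in Q::=K, the suffix after K is empty, so FOLLOW(K) ⊇ FOLLOW(Q) = {$, c}. Thus FOLLOW(K) = {$, c}.
For Q ::= λ: FIRST(λ) = {λ}, so it goes in M[Q, t] for t ∈ {}; since λ ∈ FIRST, also for every t ∈ FOLLOW(Q) = {$, c}.
For Q ::= K: FIRST(K) = {b, g}, so it goes in M[Q, t] for t ∈ {b, g}.
For Q ::= f g: FIRST(f g) = {f}, so it goes in M[Q, t] for t ∈ {f}.

Q ::= λ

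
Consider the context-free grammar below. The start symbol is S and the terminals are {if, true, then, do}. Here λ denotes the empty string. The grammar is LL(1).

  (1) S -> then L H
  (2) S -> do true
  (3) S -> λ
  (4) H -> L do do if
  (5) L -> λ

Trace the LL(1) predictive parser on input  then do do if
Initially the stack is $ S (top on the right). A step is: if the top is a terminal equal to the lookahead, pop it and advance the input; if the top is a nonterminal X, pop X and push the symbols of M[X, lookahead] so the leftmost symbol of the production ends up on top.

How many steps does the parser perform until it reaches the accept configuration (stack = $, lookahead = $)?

step 1: stack=$ S  input=then do do if $  — expand S -> then L H
step 2: stack=$ H L then  input=then do do if $  — match then
step 3: stack=$ H L  input=do do if $  — expand L -> λ
step 4: stack=$ H  input=do do if $  — expand H -> L do do if
step 5: stack=$ if do do L  input=do do if $  — expand L -> λ
step 6: stack=$ if do do  input=do do if $  — match do
step 7: stack=$ if do  input=do if $  — match do
step 8: stack=$ if  input=if $  — match if
Accept reached after 8 steps.

8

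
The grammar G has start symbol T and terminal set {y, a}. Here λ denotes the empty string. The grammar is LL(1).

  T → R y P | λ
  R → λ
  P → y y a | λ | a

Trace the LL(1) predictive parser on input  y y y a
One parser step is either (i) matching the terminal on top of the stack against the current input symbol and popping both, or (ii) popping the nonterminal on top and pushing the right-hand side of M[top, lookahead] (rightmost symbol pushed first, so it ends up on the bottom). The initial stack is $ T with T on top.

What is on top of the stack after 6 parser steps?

     Stack    Input      Action
  1  $ T      y y y a $  expand T → R y P
  2  $ P y R  y y y a $  expand R → λ
  3  $ P y    y y y a $  match y
  4  $ P      y y a $    expand P → y y a
  5  $ a y y  y y a $    match y
  6  $ a y    y a $      match y
Stack after step 6: $ a (top = a).

a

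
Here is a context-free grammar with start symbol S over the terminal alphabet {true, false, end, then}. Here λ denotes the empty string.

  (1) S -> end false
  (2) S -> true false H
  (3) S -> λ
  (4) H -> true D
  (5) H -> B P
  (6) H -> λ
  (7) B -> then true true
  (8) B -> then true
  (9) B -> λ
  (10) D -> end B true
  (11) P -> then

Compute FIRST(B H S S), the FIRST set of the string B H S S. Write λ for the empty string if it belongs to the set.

FIRST(S) = {λ, end, true}
FIRST(B) = {λ, then}
FIRST(D) = {end}
FIRST(P) = {then}
FIRST(H) = {λ, then, true}  (via B P)
FIRST(B H S S): take FIRST of each symbol in turn, carrying on past any symbol whose FIRST contains λ; result {λ, end, then, true}.

{λ, end, then, true}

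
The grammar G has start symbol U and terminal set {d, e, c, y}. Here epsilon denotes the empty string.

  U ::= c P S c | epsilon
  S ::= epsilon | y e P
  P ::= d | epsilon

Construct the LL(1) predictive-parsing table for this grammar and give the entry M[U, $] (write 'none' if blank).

U ::= epsilon

FIRST(U): from U::=c P S c we get {c}; from U::=epsilon we get {epsilon}. So FIRST(U) = {epsilon, c}.
FIRST(S): from S::=epsilon we get {epsilon}; from S::=y e P we get {y}. So FIRST(S) = {epsilon, y}.
FIRST(P): from P::=d we get {d}; from P::=epsilon we get {epsilon}. So FIRST(P) = {epsilon, d}.
FOLLOW(U) includes $ since U is the start symbol.
FOLLOW(U): U appears on no right-hand side. Thus FOLLOW(U) = {$}.
For U ::= c P S c: FIRST(c P S c) = {c}, so it goes in M[U, t] for t ∈ {c}.
For U ::= epsilon: FIRST(epsilon) = {epsilon}, so it goes in M[U, t] for t ∈ {}; since epsilon ∈ FIRST, also for every t ∈ FOLLOW(U) = {$}.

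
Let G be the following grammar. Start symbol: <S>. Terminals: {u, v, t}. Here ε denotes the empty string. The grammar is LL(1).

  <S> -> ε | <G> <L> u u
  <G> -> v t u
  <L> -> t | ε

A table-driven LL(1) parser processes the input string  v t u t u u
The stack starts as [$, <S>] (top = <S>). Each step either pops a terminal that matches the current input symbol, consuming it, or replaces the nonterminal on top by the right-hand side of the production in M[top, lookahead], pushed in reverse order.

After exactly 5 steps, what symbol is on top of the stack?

<L>

     Stack            Input          Action
  1  $ <S>            v t u t u u $  expand <S> -> <G> <L> u u
  2  $ u u <L> <G>    v t u t u u $  expand <G> -> v t u
  3  $ u u <L> u t v  v t u t u u $  match v
  4  $ u u <L> u t    t u t u u $    match t
  5  $ u u <L> u      u t u u $      match u
Stack after step 5: $ u u <L> (top = <L>).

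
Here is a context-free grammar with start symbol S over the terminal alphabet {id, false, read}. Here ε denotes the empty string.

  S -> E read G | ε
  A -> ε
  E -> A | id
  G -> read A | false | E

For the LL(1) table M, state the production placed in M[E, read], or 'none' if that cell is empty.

FIRST(A): from A->ε we get {ε}. So FIRST(A) = {ε}.
FIRST(E): from E->A we get {ε}; from E->id we get {id}. So FIRST(E) = {ε, id}.
FIRST(S): from S->E read G we get {id, read}; from S->ε we get {ε}. So FIRST(S) = {ε, id, read}.
FIRST(G): from G->read A we get {read}; from G->false we get {false}; from G->E we get {ε, id}. So FIRST(G) = {ε, false, id, read}.
FOLLOW(S) includes $ since S is the start symbol.
FOLLOW(G): in S->E read G, the suffix after G is empty, so FOLLOW(G) ⊇ FOLLOW(S) = {$}. Thus FOLLOW(G) = {$}.
FOLLOW(E): in S->E read G, E is followed by read G with FIRST {read}; in G->E, the suffix after E is empty, so FOLLOW(E) ⊇ FOLLOW(G) = {$}. Thus FOLLOW(E) = {$, read}.
For E -> A: FIRST(A) = {ε}, so it goes in M[E, t] for t ∈ {}; since ε ∈ FIRST, also for every t ∈ FOLLOW(E) = {$, read}.
For E -> id: FIRST(id) = {id}, so it goes in M[E, t] for t ∈ {id}.

E -> A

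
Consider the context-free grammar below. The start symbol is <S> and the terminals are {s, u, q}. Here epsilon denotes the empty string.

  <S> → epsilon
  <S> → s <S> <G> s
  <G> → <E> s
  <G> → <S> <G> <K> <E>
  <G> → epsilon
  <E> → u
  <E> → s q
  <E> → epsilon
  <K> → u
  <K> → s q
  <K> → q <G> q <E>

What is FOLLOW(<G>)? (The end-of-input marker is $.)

FIRST(<S>): from <S>→epsilon we get {epsilon}; from <S>→s <S> <G> s we get {s}. So FIRST(<S>) = {epsilon, s}.
FIRST(<E>): from <E>→u we get {u}; from <E>→s q we get {s}; from <E>→epsilon we get {epsilon}. So FIRST(<E>) = {epsilon, s, u}.
FIRST(<K>): from <K>→u we get {u}; from <K>→s q we get {s}; from <K>→q <G> q <E> we get {q}. So FIRST(<K>) = {q, s, u}.
FIRST(<G>): from <G>→<E> s we get {s, u}; from <G>→<S> <G> <K> <E> we get {q, s, u}; from <G>→epsilon we get {epsilon}. So FIRST(<G>) = {epsilon, q, s, u}.
FOLLOW(<S>) includes $ since <S> is the start symbol.
FOLLOW(<S>): in <S>→s <S> <G> s, <S> is followed by <G> s with FIRST {q, s, u}; in <G>→<S> <G> <K> <E>, <S> is followed by <G> <K> <E> with FIRST {q, s, u}. Thus FOLLOW(<S>) = {$, q, s, u}.
FOLLOW(<G>): in <S>→s <S> <G> s, <G> is followed by s with FIRST {s}; in <G>→<S> <G> <K> <E>, <G> is followed by <K> <E> with FIRST {q, s, u}; in <K>→q <G> q <E>, <G> is followed by q <E> with FIRST {q}. Thus FOLLOW(<G>) = {q, s, u}.
FOLLOW(<K>): in <G>→<S> <G> <K> <E>, <K> is followed by <E> with FIRST {epsilon, s, u}; in <G>→<S> <G> <K> <E>, the suffix after <K> is nullable, so FOLLOW(<K>) ⊇ FOLLOW(<G>) = {q, s, u}. Thus FOLLOW(<K>) = {q, s, u}.
FOLLOW(<E>): in <G>→<E> s, <E> is followed by s with FIRST {s}; in <G>→<S> <G> <K> <E>, the suffix after <E> is empty, so FOLLOW(<E>) ⊇ FOLLOW(<G>) = {q, s, u}; in <K>→q <G> q <E>, the suffix after <E> is empty, so FOLLOW(<E>) ⊇ FOLLOW(<K>) = {q, s, u}. Thus FOLLOW(<E>) = {q, s, u}.

{q, s, u}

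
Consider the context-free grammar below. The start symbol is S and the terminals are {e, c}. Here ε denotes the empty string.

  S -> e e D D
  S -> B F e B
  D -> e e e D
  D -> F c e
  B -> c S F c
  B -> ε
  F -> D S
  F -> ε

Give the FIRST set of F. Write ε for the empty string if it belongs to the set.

FIRST(B) = {ε, c}
FIRST(S) = {c, e}  (via B F e B)
FIRST(D) = {c, e}  (via F c e)
FIRST(F) = {ε, c, e}  (via D S)

{ε, c, e}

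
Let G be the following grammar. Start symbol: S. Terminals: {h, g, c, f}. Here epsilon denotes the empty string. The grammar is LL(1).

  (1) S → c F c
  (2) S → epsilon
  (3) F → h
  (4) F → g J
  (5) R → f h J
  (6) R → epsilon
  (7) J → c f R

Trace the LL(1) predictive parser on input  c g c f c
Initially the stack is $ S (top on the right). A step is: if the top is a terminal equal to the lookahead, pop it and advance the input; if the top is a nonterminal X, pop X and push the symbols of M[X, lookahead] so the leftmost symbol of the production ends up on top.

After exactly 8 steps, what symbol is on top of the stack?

c

     Stack      Input        Action
  1  $ S        c g c f c $  expand S → c F c
  2  $ c F c    c g c f c $  match c
  3  $ c F      g c f c $    expand F → g J
  4  $ c J g    g c f c $    match g
  5  $ c J      c f c $      expand J → c f R
  6  $ c R f c  c f c $      match c
  7  $ c R f    f c $        match f
  8  $ c R      c $          expand R → epsilon
Stack after step 8: $ c (top = c).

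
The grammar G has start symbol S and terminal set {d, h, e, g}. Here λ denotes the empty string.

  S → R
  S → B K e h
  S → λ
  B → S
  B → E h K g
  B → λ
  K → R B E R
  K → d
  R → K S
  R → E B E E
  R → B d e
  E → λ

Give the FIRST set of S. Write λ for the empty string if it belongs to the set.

FIRST(E) = {λ}
FIRST(S) = {λ, d, e, h}  (via R, B K e h)
FIRST(B) = {λ, d, e, h}  (via S, E h K g)
FIRST(K) = {λ, d, e, h}  (via R B E R)
FIRST(R) = {λ, d, e, h}  (via K S, E B E E, B d e)

{λ, d, e, h}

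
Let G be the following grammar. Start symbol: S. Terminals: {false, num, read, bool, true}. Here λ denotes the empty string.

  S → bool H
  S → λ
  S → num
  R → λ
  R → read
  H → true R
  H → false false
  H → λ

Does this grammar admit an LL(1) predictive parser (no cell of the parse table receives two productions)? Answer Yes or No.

FIRST(S) = {λ, bool, num}
FIRST(R) = {λ, read}
FIRST(H) = {λ, false, true}
FOLLOW(S) = {$}
FOLLOW(R) = {$}
FOLLOW(H) = {$}
Each cell of M receives at most one production.

Yes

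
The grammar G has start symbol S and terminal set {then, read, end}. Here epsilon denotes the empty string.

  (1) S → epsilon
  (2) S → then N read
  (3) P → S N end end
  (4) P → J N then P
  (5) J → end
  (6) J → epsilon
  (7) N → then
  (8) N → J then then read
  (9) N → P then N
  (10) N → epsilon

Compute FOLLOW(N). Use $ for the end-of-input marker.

FIRST(S) = {epsilon, then}
FIRST(J) = {epsilon, end}
FIRST(P) = {end, then}  (via S N end end, J N then P)
FIRST(N) = {epsilon, end, then}  (via J then then read, P then N)
FOLLOW(S) includes $ since S is the start symbol.
FOLLOW(S): in P→S N end end, S is followed by N end end with FIRST {end, then}. Thus FOLLOW(S) = {$, end, then}.
FOLLOW(P): in P→J N then P, the suffix after P is empty (adds nothing new); in N→P then N, P is followed by then N with FIRST {then}. Thus FOLLOW(P) = {then}.
FOLLOW(J): in P→J N then P, J is followed by N then P with FIRST {end, then}; in N→J then then read, J is followed by then then read with FIRST {then}. Thus FOLLOW(J) = {end, then}.
FOLLOW(N): in S→then N read, N is followed by read with FIRST {read}; in P→S N end end, N is followed by end end with FIRST {end}; in P→J N then P, N is followed by then P with FIRST {then}; in N→P then N, the suffix after N is empty (adds nothing new). Thus FOLLOW(N) = {end, read, then}.

{end, read, then}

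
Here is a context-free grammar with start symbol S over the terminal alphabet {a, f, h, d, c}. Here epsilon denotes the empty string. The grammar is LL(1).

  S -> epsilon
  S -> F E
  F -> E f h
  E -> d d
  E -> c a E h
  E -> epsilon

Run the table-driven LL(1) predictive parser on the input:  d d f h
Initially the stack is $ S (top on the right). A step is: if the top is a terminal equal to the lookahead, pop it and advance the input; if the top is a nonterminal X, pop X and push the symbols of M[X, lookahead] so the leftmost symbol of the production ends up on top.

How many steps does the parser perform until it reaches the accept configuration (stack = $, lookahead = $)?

     Stack        Input      Action
  1  $ S          d d f h $  expand S -> F E
  2  $ E F        d d f h $  expand F -> E f h
  3  $ E h f E    d d f h $  expand E -> d d
  4  $ E h f d d  d d f h $  match d
  5  $ E h f d    d f h $    match d
  6  $ E h f      f h $      match f
  7  $ E h        h $        match h
  8  $ E          $          expand E -> epsilon
Accept reached after 8 steps.

8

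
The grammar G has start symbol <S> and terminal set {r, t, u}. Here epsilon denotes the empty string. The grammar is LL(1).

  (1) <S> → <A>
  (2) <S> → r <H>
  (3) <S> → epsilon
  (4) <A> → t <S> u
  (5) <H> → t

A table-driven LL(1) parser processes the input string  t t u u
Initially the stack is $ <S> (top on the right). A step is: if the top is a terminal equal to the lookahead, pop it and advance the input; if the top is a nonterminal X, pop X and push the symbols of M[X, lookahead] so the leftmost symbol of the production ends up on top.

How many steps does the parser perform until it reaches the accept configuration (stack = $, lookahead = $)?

     Stack        Input      Action
  1  $ <S>        t t u u $  expand <S> → <A>
  2  $ <A>        t t u u $  expand <A> → t <S> u
  3  $ u <S> t    t t u u $  match t
  4  $ u <S>      t u u $    expand <S> → <A>
  5  $ u <A>      t u u $    expand <A> → t <S> u
  6  $ u u <S> t  t u u $    match t
  7  $ u u <S>    u u $      expand <S> → epsilon
  8  $ u u        u u $      match u
  9  $ u          u $        match u
Accept reached after 9 steps.

9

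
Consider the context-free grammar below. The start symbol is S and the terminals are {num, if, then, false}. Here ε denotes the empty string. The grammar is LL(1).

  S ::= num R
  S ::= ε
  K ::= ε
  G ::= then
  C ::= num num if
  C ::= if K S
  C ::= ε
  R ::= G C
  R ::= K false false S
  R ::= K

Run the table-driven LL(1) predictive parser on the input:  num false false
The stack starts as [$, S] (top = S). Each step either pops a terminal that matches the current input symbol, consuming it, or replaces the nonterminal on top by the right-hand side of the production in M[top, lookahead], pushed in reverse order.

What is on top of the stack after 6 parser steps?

S

step 1: stack=$ S  input=num false false $  — expand S ::= num R
step 2: stack=$ R num  input=num false false $  — match num
step 3: stack=$ R  input=false false $  — expand R ::= K false false S
step 4: stack=$ S false false K  input=false false $  — expand K ::= ε
step 5: stack=$ S false false  input=false false $  — match false
step 6: stack=$ S false  input=false $  — match false
Stack after step 6: $ S (top = S).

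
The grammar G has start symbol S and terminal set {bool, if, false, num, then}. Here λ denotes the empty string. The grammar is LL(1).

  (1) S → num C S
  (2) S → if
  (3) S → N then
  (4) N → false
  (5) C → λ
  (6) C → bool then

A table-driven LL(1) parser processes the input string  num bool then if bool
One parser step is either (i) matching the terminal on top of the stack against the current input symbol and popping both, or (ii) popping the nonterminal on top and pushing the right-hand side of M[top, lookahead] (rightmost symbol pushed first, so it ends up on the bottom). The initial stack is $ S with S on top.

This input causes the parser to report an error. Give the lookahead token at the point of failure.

bool

step 1: stack=$ S  input=num bool then if bool $  — expand S → num C S
step 2: stack=$ S C num  input=num bool then if bool $  — match num
step 3: stack=$ S C  input=bool then if bool $  — expand C → bool then
step 4: stack=$ S then bool  input=bool then if bool $  — match bool
step 5: stack=$ S then  input=then if bool $  — match then
step 6: stack=$ S  input=if bool $  — expand S → if
step 7: stack=$ if  input=if bool $  — match if
step 8: stack=$  input=bool $  — error: stack empty but input remains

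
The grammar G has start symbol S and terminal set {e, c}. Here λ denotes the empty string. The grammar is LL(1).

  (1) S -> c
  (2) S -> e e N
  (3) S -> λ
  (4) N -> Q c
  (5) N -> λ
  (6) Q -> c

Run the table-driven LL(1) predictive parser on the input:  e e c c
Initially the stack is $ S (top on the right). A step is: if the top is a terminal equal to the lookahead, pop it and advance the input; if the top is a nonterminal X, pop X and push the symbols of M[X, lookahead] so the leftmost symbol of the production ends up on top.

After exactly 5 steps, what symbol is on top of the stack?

c

     Stack    Input      Action
  1  $ S      e e c c $  expand S -> e e N
  2  $ N e e  e e c c $  match e
  3  $ N e    e c c $    match e
  4  $ N      c c $      expand N -> Q c
  5  $ c Q    c c $      expand Q -> c
Stack after step 5: $ c c (top = c).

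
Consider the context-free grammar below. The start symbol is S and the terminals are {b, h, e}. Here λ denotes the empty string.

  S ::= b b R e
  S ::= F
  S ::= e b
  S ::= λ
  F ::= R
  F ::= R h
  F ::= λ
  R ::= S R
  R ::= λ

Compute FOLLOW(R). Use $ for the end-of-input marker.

{$, b, e, h}

FIRST(S) = {λ, b, e, h}  (via F)
FIRST(R) = {λ, b, e, h}  (via S R)
FIRST(F) = {λ, b, e, h}  (via R, R h)
FOLLOW(S) includes $ since S is the start symbol.
FOLLOW(S): in R::=S R, S is followed by R with FIRST {λ, b, e, h}; in R::=S R, the suffix after S is nullable, so FOLLOW(S) ⊇ FOLLOW(R) = {$, b, e, h}. Thus FOLLOW(S) = {$, b, e, h}.
FOLLOW(F): in S::=F, the suffix after F is empty, so FOLLOW(F) ⊇ FOLLOW(S) = {$, b, e, h}. Thus FOLLOW(F) = {$, b, e, h}.
FOLLOW(R): in S::=b b R e, R is followed by e with FIRST {e}; in F::=R, the suffix after R is empty, so FOLLOW(R) ⊇ FOLLOW(F) = {$, b, e, h}; in F::=R h, R is followed by h with FIRST {h}; in R::=S R, the suffix after R is empty (adds nothing new). Thus FOLLOW(R) = {$, b, e, h}.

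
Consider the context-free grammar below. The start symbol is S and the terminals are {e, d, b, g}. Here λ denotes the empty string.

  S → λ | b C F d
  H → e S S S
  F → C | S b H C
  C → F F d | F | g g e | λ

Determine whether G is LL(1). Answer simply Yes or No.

No

FIRST(S) = {λ, b}
FIRST(H) = {e}
FIRST(F) = {λ, b, d, g}
FIRST(C) = {λ, b, d, g}
FOLLOW(S) = {$, b, d, g}
FOLLOW(H) = {b, d, g}
FOLLOW(F) = {b, d, g}
FOLLOW(C) = {b, d, g}
Cell M[C, b] receives both C → F F d and C → F and C → λ — the grammar is not LL(1).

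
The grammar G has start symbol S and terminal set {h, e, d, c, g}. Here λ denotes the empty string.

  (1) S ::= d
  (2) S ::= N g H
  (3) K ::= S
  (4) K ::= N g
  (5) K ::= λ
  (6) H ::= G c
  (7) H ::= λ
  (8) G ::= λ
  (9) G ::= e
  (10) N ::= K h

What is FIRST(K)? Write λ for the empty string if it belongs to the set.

FIRST(G) = {λ, e}
FIRST(H) = {λ, c, e}  (via G c)
FIRST(S) = {d, h}  (via N g H)
FIRST(K) = {λ, d, h}  (via S, N g)
FIRST(N) = {d, h}  (via K h)

{λ, d, h}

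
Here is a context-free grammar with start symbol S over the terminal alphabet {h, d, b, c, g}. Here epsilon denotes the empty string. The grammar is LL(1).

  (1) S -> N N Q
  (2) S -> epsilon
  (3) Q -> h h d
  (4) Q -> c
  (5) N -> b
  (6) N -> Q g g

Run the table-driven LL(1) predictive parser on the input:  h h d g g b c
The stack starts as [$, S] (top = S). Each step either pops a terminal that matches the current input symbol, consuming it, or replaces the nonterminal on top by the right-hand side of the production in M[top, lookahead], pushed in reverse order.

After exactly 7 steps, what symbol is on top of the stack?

step 1: stack=$ S  input=h h d g g b c $  — expand S -> N N Q
step 2: stack=$ Q N N  input=h h d g g b c $  — expand N -> Q g g
step 3: stack=$ Q N g g Q  input=h h d g g b c $  — expand Q -> h h d
step 4: stack=$ Q N g g d h h  input=h h d g g b c $  — match h
step 5: stack=$ Q N g g d h  input=h d g g b c $  — match h
step 6: stack=$ Q N g g d  input=d g g b c $  — match d
step 7: stack=$ Q N g g  input=g g b c $  — match g
Stack after step 7: $ Q N g (top = g).

g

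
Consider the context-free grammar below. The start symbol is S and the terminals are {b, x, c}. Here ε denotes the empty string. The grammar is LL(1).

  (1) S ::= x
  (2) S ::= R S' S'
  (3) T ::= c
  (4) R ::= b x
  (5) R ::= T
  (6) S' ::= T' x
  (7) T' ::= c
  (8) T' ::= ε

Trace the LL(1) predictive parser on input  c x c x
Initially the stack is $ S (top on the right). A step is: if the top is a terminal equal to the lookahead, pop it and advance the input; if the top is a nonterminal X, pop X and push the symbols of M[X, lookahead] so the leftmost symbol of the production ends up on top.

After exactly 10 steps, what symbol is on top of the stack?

      Stack      Input      Action
   1  $ S        c x c x $  expand S ::= R S' S'
   2  $ S' S' R  c x c x $  expand R ::= T
   3  $ S' S' T  c x c x $  expand T ::= c
   4  $ S' S' c  c x c x $  match c
   5  $ S' S'    x c x $    expand S' ::= T' x
   6  $ S' x T'  x c x $    expand T' ::= ε
   7  $ S' x     x c x $    match x
   8  $ S'       c x $      expand S' ::= T' x
   9  $ x T'     c x $      expand T' ::= c
  10  $ x c      c x $      match c
Stack after step 10: $ x (top = x).

x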